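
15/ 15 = 1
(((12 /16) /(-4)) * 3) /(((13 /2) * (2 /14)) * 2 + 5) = -21 /256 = -0.08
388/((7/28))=1552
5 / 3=1.67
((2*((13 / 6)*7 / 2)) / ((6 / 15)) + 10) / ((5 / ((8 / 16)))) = 115 / 24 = 4.79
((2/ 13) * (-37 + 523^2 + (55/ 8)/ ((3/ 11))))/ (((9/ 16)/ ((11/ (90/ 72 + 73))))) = 105030608/ 9477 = 11082.69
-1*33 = -33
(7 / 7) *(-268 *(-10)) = 2680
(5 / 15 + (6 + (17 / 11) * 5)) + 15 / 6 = 1093 / 66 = 16.56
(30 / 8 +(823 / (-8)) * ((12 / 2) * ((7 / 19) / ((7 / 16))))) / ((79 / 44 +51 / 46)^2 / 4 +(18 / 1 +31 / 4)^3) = -5020737942 / 166138375627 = -0.03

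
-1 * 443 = -443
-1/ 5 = -0.20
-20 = -20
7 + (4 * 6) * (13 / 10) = 191 / 5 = 38.20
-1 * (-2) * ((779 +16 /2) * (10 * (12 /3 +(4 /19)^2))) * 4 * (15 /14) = 689412000 /2527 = 272818.36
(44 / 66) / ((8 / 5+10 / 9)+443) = 30 / 20057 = 0.00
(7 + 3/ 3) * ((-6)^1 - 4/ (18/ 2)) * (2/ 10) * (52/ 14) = -12064/ 315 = -38.30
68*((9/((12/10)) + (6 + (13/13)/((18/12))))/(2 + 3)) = 578/3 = 192.67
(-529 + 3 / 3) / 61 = -528 / 61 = -8.66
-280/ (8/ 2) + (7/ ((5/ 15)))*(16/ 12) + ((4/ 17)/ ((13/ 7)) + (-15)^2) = 40471/ 221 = 183.13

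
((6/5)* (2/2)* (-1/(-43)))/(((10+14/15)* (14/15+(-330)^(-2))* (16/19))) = 4655475/1433544664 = 0.00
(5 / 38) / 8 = 5 / 304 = 0.02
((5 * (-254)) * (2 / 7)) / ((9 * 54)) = -1270 / 1701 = -0.75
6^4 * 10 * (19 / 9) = 27360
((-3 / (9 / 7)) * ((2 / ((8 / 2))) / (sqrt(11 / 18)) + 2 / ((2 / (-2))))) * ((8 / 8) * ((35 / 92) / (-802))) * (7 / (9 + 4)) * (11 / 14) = -2695 / 2877576 + 245 * sqrt(22) / 3836768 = -0.00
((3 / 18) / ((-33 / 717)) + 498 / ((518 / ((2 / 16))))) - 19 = -22.50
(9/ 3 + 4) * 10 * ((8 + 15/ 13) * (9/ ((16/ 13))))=37485/ 8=4685.62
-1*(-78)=78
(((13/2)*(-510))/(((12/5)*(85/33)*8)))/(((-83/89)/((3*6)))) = 1718145/1328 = 1293.78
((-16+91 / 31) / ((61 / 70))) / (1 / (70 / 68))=-496125 / 32147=-15.43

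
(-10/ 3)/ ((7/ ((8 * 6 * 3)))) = -480/ 7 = -68.57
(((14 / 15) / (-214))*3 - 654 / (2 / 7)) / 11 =-1224622 / 5885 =-208.09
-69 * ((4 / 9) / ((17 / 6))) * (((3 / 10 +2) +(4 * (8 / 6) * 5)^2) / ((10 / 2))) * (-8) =12354.60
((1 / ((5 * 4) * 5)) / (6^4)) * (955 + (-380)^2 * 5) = 48197 / 8640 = 5.58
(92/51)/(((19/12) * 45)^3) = 5888/1180605375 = 0.00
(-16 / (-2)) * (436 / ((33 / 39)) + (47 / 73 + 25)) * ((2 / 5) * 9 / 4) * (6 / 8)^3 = 26387127 / 16060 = 1643.03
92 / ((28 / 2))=46 / 7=6.57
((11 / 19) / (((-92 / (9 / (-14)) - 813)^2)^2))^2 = 5208653241 / 630187047697780671522821685430921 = 0.00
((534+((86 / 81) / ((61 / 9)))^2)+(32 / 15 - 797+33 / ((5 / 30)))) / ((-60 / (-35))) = -662923807 / 18084060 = -36.66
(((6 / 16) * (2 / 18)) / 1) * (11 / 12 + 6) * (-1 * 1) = -83 / 288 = -0.29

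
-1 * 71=-71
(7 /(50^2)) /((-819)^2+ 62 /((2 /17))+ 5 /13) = 0.00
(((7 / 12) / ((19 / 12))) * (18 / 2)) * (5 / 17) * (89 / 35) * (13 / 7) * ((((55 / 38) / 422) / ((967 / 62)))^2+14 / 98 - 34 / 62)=-55086292110373726059 / 29494792703440372532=-1.87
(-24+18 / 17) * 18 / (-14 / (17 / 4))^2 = -29835 / 784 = -38.05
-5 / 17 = -0.29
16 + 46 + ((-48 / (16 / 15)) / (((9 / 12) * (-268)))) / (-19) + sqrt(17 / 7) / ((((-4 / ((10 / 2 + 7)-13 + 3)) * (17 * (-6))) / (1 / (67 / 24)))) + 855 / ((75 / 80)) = 2 * sqrt(119) / 7973 + 1239887 / 1273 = 973.99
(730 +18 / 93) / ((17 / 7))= 158452 / 527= 300.67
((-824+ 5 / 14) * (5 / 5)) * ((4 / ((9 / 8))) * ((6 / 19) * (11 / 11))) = -368992 / 399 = -924.79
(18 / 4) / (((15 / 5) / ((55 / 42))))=55 / 28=1.96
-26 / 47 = -0.55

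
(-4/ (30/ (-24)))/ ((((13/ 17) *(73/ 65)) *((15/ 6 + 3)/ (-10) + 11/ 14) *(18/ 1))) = 19040/ 21681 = 0.88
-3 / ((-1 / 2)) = 6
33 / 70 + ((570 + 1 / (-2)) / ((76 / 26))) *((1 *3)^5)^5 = 439103085400788789 / 2660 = 165076347895033.38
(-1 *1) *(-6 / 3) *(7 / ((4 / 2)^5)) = 7 / 16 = 0.44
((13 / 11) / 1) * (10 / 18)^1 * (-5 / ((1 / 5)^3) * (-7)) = 284375 / 99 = 2872.47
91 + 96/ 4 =115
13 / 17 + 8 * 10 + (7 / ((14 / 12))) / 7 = 9713 / 119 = 81.62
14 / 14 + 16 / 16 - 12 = -10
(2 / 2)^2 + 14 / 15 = 29 / 15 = 1.93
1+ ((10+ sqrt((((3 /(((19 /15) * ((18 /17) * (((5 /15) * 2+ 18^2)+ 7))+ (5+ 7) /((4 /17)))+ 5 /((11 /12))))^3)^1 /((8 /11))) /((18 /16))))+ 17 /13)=2057 * sqrt(4780689) /8787000121+ 160 /13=12.31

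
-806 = -806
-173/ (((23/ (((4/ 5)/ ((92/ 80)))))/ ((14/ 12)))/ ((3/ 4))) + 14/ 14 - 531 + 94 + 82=-189688/ 529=-358.58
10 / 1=10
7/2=3.50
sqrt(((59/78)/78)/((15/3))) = sqrt(295)/390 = 0.04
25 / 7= 3.57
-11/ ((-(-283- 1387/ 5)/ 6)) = -55/ 467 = -0.12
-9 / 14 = -0.64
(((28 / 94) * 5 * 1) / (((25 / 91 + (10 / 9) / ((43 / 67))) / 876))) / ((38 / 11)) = 188.27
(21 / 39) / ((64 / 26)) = 7 / 32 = 0.22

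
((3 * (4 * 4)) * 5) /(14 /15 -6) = -47.37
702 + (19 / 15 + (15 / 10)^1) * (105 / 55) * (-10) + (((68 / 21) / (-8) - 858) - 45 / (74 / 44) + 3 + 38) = -3332983 / 17094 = -194.98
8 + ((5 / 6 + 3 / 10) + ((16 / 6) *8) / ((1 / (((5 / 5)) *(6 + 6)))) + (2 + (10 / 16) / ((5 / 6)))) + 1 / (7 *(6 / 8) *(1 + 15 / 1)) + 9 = 29074 / 105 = 276.90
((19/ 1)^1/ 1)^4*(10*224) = 291919040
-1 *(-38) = 38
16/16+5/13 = 1.38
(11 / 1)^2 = 121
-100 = -100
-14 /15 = -0.93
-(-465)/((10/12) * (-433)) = -558/433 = -1.29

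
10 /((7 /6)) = 60 /7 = 8.57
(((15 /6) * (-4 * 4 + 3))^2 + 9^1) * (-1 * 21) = -89481 /4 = -22370.25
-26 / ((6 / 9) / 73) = -2847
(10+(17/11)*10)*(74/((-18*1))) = -10360/99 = -104.65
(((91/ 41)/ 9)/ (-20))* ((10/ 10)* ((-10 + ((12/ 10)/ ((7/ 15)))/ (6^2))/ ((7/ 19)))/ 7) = 34333/ 723240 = 0.05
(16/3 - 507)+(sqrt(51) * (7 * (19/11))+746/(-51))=-8777/17+133 * sqrt(51)/11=-429.95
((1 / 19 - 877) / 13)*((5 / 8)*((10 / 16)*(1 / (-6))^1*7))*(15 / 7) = 1041375 / 15808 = 65.88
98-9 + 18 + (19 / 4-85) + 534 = 2243 / 4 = 560.75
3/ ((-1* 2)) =-3/ 2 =-1.50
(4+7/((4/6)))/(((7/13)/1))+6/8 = 775/28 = 27.68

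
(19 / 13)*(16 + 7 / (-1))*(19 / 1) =3249 / 13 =249.92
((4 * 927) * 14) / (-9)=-5768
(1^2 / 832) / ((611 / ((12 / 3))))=1 / 127088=0.00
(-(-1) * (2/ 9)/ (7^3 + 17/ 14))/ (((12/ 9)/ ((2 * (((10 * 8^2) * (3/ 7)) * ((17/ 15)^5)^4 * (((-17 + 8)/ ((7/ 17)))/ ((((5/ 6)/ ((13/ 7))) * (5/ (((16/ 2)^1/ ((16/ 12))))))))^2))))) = 813060612636975470864861570830336/ 73301733062016963958740234375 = 11091.97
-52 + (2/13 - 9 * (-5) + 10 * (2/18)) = -5.74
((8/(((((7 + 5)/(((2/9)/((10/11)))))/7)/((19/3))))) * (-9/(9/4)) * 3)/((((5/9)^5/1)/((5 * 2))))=-51193296/3125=-16381.85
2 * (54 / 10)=54 / 5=10.80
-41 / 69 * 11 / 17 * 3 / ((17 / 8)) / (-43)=3608 / 285821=0.01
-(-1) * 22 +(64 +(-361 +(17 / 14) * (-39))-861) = -16567 / 14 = -1183.36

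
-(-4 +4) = 0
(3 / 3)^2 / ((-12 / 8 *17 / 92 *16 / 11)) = -253 / 102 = -2.48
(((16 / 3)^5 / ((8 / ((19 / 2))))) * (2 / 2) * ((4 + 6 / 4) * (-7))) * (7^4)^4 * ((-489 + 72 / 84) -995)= 2362902957302805123497984 / 243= 9723880482727593100814.75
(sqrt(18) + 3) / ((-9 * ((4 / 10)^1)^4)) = -625 * sqrt(2) / 48 - 625 / 48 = -31.44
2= 2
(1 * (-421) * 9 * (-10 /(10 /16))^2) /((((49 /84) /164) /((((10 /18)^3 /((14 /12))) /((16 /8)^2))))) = -4418816000 /441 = -10019990.93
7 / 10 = 0.70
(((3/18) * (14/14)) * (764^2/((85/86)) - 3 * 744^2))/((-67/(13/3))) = 591199856/51255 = 11534.48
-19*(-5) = 95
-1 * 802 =-802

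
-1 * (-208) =208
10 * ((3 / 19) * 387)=11610 / 19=611.05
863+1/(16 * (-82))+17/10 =5672427/6560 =864.70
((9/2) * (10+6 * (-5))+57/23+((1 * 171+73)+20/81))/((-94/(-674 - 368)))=152121059/87561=1737.32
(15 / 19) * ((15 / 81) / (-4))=-25 / 684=-0.04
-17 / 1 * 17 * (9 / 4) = -2601 / 4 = -650.25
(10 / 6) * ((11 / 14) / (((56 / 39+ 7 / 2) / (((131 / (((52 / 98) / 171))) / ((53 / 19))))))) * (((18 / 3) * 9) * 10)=114917130 / 53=2168247.74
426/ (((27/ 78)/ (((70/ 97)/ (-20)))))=-12922/ 291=-44.41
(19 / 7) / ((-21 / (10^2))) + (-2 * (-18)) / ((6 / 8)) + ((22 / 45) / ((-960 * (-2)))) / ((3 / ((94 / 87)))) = 9689180533 / 276242400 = 35.07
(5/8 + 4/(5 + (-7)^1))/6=-11/48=-0.23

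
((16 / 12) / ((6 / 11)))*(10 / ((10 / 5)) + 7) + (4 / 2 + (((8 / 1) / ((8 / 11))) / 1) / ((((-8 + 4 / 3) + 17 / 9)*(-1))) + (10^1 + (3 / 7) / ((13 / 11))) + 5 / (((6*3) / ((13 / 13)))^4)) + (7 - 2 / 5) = 103921683889 / 2053855440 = 50.60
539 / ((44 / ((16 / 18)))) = 98 / 9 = 10.89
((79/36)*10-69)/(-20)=847/360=2.35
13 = 13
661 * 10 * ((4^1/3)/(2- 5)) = -26440/9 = -2937.78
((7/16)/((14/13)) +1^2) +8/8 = 2.41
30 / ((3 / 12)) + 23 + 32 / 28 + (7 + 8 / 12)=3188 / 21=151.81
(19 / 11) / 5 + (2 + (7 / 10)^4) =284411 / 110000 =2.59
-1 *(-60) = 60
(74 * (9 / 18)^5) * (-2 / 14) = -37 / 112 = -0.33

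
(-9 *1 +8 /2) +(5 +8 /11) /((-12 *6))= -447 /88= -5.08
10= 10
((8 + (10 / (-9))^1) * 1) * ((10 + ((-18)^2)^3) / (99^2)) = 2108758508 / 88209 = 23906.39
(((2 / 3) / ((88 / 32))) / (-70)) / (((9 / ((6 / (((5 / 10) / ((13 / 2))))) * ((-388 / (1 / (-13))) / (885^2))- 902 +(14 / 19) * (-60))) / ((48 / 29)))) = 300231335296 / 498448306125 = 0.60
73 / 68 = 1.07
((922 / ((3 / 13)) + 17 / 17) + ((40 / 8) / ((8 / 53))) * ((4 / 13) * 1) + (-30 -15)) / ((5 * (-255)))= -308999 / 99450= -3.11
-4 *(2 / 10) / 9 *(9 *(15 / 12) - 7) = -17 / 45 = -0.38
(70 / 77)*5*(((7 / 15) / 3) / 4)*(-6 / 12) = -35 / 396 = -0.09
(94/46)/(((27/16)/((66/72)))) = 2068/1863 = 1.11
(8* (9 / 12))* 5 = 30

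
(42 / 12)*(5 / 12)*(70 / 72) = 1225 / 864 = 1.42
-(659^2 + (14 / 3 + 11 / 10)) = -13028603 / 30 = -434286.77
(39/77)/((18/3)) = 13/154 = 0.08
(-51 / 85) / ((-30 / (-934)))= -467 / 25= -18.68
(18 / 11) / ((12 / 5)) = 15 / 22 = 0.68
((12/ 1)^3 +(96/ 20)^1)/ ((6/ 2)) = 2888/ 5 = 577.60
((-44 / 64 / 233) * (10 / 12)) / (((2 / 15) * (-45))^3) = 55 / 4831488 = 0.00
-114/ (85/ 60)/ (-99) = 152/ 187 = 0.81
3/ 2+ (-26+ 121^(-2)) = -717407/ 29282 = -24.50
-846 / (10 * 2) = -423 / 10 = -42.30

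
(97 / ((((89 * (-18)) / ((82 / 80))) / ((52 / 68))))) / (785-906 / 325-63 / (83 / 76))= -278926895 / 4258107144144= -0.00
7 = 7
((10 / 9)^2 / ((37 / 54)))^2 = 40000 / 12321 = 3.25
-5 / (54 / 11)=-55 / 54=-1.02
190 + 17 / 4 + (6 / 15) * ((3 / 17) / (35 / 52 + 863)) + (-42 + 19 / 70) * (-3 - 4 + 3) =38604201917 / 106888180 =361.16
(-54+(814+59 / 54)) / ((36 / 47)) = 1931653 / 1944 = 993.65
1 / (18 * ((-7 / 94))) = -47 / 63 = -0.75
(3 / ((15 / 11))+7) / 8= 23 / 20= 1.15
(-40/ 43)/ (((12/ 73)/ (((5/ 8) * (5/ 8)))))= -9125/ 4128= -2.21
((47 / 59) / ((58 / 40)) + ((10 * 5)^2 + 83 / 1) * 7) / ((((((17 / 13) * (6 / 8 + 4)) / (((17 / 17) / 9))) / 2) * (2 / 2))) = 3217503224 / 4973877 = 646.88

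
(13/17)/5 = 13/85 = 0.15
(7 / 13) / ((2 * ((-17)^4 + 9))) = 7 / 2171780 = 0.00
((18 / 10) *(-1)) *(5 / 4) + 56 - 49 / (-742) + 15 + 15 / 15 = 14801 / 212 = 69.82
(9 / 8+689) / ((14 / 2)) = 5521 / 56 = 98.59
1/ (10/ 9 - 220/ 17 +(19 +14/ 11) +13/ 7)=0.10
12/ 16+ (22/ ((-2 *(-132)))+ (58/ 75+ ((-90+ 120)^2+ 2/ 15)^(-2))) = 21967649357/ 13672800300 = 1.61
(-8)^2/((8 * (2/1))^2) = 1/4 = 0.25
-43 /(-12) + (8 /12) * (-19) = -109 /12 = -9.08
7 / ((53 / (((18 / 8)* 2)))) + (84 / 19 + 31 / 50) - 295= -7284754 / 25175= -289.36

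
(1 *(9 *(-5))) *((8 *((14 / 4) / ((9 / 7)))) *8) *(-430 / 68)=842800 / 17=49576.47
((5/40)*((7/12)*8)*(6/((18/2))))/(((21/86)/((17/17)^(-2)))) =43/27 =1.59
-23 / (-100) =23 / 100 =0.23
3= 3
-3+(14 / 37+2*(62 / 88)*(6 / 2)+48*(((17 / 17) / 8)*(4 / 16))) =1264 / 407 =3.11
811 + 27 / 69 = 811.39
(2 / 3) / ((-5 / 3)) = -2 / 5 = -0.40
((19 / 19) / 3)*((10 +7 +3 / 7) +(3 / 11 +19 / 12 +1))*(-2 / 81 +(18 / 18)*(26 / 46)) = 18874201 / 5164236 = 3.65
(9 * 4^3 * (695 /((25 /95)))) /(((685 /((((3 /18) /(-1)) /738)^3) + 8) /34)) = -6465168 /7434014795639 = -0.00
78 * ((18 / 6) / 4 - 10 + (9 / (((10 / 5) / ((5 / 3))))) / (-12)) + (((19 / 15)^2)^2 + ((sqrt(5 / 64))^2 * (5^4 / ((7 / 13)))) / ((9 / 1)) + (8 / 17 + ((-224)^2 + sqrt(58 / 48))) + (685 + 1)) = 50105.97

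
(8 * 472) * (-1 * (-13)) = 49088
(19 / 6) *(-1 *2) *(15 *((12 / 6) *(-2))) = 380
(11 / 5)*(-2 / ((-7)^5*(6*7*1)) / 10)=11 / 17647350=0.00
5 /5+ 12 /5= 17 /5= 3.40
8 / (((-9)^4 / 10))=80 / 6561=0.01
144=144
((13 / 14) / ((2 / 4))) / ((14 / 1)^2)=13 / 1372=0.01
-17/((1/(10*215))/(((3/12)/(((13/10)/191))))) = -17452625/13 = -1342509.62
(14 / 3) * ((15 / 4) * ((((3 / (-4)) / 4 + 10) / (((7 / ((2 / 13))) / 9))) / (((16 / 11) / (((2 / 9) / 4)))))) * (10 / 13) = 43175 / 43264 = 1.00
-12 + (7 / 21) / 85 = -3059 / 255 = -12.00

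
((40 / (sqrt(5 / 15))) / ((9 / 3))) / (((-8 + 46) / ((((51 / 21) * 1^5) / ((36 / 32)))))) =2720 * sqrt(3) / 3591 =1.31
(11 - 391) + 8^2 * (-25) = -1980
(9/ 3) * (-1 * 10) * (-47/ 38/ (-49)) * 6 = -4230/ 931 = -4.54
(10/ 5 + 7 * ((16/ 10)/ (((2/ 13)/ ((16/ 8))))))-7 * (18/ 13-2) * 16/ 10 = 10042/ 65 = 154.49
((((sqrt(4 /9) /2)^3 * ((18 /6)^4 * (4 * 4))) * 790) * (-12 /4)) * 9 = -1023840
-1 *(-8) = 8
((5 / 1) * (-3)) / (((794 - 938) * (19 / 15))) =25 / 304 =0.08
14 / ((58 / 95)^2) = 63175 / 1682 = 37.56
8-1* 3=5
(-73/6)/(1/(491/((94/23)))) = -824389/564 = -1461.68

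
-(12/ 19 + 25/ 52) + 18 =16685/ 988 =16.89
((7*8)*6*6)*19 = 38304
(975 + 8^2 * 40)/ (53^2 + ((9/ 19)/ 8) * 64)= 67165/ 53443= 1.26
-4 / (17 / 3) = -12 / 17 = -0.71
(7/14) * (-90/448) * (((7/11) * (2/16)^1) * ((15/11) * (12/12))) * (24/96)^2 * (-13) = 0.01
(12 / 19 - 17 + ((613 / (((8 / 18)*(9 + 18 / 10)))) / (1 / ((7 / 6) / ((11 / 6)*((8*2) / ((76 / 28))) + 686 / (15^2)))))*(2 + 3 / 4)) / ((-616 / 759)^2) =646782930747 / 32268787712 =20.04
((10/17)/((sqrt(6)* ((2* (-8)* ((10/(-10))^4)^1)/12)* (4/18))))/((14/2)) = -45* sqrt(6)/952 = -0.12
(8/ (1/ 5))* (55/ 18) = 1100/ 9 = 122.22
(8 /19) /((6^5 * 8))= 1 /147744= 0.00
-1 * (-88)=88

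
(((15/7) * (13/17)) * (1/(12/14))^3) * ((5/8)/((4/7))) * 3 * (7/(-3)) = -780325/39168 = -19.92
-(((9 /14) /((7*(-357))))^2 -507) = 68953137699 /136002244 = 507.00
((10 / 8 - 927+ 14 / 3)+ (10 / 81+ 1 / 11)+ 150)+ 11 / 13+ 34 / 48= -71287757 / 92664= -769.31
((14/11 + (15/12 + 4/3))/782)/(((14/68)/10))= 2545/10626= 0.24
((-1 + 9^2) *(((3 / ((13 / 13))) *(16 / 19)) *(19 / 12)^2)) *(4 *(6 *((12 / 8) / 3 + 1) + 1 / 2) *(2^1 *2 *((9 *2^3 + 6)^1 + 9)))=6700160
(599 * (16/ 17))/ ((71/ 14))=134176/ 1207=111.16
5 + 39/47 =274/47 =5.83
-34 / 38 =-0.89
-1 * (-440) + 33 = 473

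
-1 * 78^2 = -6084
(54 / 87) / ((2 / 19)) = 171 / 29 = 5.90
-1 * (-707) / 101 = 7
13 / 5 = 2.60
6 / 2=3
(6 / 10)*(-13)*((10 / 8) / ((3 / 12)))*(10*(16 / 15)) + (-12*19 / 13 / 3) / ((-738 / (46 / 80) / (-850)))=-4028249 / 9594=-419.87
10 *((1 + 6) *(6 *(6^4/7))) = 77760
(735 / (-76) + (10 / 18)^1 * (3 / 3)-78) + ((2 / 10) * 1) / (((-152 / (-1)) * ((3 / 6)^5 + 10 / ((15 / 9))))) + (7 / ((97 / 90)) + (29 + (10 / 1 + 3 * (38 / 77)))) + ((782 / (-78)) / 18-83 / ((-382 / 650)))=3691939128002639 / 36723481654860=100.53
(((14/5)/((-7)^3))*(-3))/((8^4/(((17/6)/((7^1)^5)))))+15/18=42165401651/50598481920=0.83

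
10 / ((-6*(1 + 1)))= -5 / 6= -0.83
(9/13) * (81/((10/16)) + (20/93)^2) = 5606552/62465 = 89.76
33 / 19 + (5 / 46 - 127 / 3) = -106159 / 2622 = -40.49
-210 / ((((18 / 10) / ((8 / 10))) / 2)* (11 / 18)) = -3360 / 11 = -305.45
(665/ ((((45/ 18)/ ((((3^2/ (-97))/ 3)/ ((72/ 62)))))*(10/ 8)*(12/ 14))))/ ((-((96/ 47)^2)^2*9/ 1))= 140832473341/ 3336657960960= 0.04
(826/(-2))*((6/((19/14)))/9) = -11564/57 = -202.88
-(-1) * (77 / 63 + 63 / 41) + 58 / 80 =51421 / 14760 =3.48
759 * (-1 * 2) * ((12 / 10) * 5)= -9108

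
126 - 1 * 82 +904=948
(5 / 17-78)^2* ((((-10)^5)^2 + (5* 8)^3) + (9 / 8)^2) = 1116833387829284321 / 18496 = 60382427975199.20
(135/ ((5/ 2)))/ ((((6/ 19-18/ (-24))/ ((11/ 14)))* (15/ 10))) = 1672/ 63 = 26.54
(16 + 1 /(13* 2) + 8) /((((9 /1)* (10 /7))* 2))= 875 /936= 0.93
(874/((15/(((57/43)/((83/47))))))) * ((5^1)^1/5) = 780482/17845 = 43.74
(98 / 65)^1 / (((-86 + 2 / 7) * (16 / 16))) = -343 / 19500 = -0.02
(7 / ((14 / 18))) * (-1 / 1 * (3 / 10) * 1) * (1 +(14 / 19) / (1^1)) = -891 / 190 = -4.69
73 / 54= 1.35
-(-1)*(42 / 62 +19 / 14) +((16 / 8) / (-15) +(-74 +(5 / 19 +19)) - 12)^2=157703717651 / 35251650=4473.65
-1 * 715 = -715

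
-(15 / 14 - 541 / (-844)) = -10117 / 5908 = -1.71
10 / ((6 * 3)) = 5 / 9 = 0.56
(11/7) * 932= 10252/7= 1464.57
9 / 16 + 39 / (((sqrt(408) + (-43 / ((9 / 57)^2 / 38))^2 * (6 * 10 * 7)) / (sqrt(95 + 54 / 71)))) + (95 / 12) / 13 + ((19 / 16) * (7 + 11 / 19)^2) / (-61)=-28431 * sqrt(49238358) / 84240597941545924829465661964 + 6411873241854990 * sqrt(482729) / 21060149485386481207366415491 + 38525 / 723216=0.05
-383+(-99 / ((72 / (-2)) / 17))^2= 28841 / 16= 1802.56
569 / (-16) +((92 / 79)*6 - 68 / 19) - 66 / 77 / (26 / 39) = -5621635 / 168112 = -33.44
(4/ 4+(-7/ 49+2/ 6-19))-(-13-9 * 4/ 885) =-29543/ 6195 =-4.77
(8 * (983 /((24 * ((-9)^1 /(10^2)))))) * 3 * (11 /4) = -270325 /9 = -30036.11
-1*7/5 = -1.40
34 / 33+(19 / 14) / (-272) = 128845 / 125664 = 1.03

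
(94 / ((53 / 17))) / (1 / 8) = 12784 / 53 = 241.21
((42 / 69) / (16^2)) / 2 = 7 / 5888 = 0.00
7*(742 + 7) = 5243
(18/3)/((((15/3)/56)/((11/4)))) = 924/5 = 184.80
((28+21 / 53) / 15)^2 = 90601 / 25281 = 3.58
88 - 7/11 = 961/11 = 87.36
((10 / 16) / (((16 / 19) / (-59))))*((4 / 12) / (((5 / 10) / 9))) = -16815 / 64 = -262.73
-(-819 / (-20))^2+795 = -352761 / 400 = -881.90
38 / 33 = 1.15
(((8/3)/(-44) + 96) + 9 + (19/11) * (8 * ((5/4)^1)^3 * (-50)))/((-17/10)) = 821365/1122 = 732.05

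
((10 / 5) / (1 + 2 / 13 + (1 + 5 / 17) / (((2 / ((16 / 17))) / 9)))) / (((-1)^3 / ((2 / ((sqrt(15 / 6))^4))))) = -0.10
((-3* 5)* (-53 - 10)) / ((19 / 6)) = 5670 / 19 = 298.42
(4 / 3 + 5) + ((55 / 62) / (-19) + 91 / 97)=2476643 / 342798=7.22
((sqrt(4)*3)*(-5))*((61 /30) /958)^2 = -3721 /27532920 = -0.00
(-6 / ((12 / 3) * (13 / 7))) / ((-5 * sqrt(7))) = 3 * sqrt(7) / 130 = 0.06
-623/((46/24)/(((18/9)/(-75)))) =4984/575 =8.67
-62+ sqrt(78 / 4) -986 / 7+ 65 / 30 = -196.27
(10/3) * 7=70/3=23.33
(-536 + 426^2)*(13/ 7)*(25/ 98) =29402750/ 343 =85722.30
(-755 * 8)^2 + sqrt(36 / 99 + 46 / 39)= 36481601.24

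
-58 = -58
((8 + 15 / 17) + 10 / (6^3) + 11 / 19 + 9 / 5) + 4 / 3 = 2204831 / 174420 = 12.64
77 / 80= 0.96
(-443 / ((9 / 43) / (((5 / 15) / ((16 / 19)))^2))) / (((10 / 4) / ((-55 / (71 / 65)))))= 4916832635 / 736128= 6679.32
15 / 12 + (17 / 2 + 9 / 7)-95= -2351 / 28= -83.96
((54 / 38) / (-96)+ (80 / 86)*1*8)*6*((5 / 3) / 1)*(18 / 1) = 8737785 / 6536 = 1336.87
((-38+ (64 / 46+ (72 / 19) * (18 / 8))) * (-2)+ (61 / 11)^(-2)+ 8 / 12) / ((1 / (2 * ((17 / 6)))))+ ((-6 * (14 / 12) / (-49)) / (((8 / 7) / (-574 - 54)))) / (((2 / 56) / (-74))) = 162974.23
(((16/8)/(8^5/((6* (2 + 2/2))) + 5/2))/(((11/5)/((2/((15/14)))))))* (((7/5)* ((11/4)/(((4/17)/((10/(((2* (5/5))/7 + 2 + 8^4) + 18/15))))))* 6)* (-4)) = -2099160/2354037433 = -0.00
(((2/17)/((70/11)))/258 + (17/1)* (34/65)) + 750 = 1514468399/1995630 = 758.89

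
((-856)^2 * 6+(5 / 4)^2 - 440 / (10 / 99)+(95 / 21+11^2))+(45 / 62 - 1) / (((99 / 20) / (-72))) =503239684561 / 114576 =4392191.07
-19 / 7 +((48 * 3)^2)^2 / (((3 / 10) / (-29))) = -290954280979 / 7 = -41564897282.71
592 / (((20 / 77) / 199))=2267804 / 5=453560.80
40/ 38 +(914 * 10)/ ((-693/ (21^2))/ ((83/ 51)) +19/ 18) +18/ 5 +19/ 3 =27244990471/ 268185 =101590.28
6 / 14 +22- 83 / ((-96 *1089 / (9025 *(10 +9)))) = 116040383 / 731808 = 158.57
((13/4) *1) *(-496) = -1612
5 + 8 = 13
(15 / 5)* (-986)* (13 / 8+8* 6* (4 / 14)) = -1270461 / 28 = -45373.61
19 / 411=0.05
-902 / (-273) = 902 / 273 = 3.30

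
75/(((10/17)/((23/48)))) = 1955/32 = 61.09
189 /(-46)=-189 /46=-4.11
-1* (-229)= 229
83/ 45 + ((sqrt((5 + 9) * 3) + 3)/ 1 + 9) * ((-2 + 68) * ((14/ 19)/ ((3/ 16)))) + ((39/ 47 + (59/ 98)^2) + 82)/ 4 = 4928 * sqrt(42)/ 19 + 4839744835789/ 1543746960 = 4815.96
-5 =-5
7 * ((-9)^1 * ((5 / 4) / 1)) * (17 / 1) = -5355 / 4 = -1338.75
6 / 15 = 2 / 5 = 0.40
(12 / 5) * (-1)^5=-12 / 5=-2.40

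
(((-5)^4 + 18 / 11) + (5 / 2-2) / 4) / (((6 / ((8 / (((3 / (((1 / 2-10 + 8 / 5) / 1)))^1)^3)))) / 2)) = -1812904403 / 59400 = -30520.28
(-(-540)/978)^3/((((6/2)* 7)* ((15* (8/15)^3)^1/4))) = 6834375/485043664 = 0.01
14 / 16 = 0.88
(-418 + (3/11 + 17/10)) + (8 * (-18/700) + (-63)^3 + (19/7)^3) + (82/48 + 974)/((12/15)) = -249223.60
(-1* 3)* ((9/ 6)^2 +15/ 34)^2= -100467/ 4624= -21.73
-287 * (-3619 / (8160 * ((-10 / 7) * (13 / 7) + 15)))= 4626727 / 448800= 10.31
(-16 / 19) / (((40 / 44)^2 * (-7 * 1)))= 484 / 3325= 0.15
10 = 10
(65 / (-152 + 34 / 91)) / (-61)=5915 / 841678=0.01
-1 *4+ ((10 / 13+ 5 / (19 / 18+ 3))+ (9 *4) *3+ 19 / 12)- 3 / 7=8542117 / 79716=107.16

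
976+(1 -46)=931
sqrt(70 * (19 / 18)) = sqrt(665) / 3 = 8.60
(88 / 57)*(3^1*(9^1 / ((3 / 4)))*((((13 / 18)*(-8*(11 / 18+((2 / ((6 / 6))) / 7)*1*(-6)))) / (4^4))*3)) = 19877 / 4788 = 4.15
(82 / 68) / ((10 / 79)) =9.53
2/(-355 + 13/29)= -29/5141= -0.01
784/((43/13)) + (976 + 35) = 53665/43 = 1248.02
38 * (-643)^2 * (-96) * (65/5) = -19607405376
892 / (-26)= -446 / 13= -34.31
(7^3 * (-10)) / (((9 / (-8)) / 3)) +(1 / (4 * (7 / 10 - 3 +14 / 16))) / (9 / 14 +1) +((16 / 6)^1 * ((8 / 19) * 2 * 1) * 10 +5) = 9174.02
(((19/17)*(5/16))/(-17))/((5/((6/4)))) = -57/9248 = -0.01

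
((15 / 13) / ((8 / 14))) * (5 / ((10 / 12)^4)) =6804 / 325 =20.94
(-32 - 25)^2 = 3249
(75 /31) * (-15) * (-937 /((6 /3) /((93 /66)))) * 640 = 168660000 /11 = 15332727.27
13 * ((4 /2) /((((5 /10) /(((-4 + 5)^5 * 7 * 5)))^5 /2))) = 87396400000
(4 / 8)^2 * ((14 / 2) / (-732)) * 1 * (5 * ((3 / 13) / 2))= -35 / 25376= -0.00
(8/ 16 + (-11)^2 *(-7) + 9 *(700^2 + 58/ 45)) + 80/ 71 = 3130508021/ 710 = 4409166.23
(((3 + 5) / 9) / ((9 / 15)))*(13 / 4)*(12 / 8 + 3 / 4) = 10.83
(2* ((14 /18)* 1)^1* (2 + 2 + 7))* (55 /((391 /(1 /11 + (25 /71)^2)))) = 1019480 /1971031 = 0.52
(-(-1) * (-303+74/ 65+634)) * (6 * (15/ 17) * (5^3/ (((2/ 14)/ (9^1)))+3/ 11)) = 33663814056/ 2431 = 13847722.77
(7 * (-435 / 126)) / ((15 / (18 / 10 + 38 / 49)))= -18299 / 4410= -4.15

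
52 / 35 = 1.49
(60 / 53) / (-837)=-0.00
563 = 563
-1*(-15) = 15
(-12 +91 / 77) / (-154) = 17 / 242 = 0.07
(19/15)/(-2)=-19/30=-0.63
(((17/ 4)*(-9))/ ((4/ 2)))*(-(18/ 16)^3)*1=111537/ 4096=27.23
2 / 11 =0.18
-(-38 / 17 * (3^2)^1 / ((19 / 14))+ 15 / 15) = 235 / 17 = 13.82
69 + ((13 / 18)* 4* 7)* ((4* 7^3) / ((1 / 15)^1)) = 1248727 / 3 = 416242.33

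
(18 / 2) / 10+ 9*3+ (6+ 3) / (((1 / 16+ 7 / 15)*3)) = 42633 / 1270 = 33.57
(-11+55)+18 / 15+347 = 1961 / 5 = 392.20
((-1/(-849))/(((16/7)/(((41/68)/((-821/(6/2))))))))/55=-287/13903405120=-0.00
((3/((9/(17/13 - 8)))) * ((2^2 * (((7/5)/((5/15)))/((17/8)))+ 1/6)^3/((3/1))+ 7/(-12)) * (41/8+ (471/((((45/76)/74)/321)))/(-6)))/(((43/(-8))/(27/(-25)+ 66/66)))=762221992173940426103/41710448812500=18274125.88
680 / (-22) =-340 / 11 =-30.91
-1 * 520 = -520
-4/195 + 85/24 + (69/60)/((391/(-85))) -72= -68.73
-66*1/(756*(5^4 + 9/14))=-11/78831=-0.00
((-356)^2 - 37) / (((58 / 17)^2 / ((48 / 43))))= 439392132 / 36163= 12150.32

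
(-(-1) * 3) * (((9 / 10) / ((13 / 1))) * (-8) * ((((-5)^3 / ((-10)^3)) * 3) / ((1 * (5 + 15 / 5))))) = -81 / 1040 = -0.08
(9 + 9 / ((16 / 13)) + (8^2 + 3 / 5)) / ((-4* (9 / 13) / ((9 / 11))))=-84149 / 3520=-23.91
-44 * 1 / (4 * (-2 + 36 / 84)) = 7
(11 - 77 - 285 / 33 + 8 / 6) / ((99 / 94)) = -69.60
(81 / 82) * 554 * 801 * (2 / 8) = 17972037 / 164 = 109585.59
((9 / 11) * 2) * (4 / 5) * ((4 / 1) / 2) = 144 / 55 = 2.62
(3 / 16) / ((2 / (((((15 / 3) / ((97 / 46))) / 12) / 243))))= 115 / 1508544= 0.00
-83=-83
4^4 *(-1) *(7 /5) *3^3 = -48384 /5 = -9676.80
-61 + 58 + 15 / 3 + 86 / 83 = 252 / 83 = 3.04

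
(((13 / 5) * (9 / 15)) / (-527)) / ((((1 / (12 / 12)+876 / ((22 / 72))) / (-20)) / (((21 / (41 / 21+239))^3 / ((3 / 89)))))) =99231401997 / 244758373986830000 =0.00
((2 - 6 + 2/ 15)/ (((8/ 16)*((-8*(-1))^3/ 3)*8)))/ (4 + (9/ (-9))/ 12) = -0.00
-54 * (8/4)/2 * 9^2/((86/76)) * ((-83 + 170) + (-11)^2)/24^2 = -60021/43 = -1395.84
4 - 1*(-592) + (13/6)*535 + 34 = 10735/6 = 1789.17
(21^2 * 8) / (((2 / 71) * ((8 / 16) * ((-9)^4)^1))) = 27832 / 729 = 38.18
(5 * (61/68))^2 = 93025/4624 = 20.12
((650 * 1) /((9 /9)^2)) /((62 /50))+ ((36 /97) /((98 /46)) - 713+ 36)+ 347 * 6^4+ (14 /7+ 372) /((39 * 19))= 449559.87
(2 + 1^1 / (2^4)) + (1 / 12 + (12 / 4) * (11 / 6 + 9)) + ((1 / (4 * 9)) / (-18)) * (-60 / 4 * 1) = 14977 / 432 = 34.67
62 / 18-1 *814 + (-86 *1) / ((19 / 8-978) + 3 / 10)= -810.47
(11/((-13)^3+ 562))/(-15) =11/24525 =0.00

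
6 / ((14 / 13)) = 39 / 7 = 5.57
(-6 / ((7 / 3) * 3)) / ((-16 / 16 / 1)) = 6 / 7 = 0.86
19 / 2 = 9.50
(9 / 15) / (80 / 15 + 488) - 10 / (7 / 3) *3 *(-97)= 64602063 / 51800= 1247.14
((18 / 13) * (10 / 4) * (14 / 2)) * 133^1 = 41895 / 13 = 3222.69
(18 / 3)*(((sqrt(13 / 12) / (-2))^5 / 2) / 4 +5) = 30-169*sqrt(39) / 36864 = 29.97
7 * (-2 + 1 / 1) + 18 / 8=-19 / 4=-4.75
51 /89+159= 14202 /89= 159.57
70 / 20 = 7 / 2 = 3.50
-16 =-16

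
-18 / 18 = -1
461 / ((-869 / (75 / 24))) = -11525 / 6952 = -1.66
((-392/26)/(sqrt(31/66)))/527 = -0.04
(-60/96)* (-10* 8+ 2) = 195/4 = 48.75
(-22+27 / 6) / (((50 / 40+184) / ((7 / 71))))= -490 / 52611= -0.01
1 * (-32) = -32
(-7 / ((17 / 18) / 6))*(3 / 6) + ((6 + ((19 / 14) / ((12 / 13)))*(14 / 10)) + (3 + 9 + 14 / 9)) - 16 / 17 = -9563 / 6120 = -1.56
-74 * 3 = -222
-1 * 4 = -4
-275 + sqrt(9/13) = -275 + 3 * sqrt(13)/13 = -274.17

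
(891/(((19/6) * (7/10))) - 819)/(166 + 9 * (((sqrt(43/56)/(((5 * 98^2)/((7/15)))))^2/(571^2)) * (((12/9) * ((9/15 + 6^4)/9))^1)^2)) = -21542205556806330375000/8574626611920273075457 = -2.51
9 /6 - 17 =-15.50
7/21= 1/3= 0.33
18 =18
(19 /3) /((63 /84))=8.44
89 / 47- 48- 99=-6820 / 47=-145.11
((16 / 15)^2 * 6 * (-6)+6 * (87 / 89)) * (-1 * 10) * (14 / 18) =1093204 / 4005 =272.96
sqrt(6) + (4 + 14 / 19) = sqrt(6) + 90 / 19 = 7.19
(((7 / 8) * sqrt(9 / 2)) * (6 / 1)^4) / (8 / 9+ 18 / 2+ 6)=15309 * sqrt(2) / 143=151.40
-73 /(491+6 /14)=-0.15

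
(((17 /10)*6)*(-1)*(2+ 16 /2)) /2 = -51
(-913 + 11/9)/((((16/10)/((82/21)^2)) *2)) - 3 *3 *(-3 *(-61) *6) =-112929031/7938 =-14226.38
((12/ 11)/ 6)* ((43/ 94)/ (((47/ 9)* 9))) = 43/ 24299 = 0.00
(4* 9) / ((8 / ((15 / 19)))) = 135 / 38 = 3.55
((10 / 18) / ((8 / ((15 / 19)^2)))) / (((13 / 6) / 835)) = 313125 / 18772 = 16.68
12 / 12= 1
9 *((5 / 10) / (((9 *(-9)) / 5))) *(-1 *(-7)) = -35 / 18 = -1.94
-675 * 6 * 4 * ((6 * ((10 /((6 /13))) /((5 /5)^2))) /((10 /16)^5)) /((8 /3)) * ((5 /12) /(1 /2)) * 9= -62108467.20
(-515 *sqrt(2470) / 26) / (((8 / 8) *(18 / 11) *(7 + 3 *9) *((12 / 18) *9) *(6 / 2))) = -5665 *sqrt(2470) / 286416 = -0.98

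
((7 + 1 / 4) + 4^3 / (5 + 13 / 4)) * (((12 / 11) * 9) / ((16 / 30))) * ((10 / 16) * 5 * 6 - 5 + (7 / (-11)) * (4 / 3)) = 151813935 / 42592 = 3564.38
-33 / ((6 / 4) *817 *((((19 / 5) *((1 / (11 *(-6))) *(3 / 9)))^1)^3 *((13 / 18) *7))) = 384238404000 / 509946073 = 753.49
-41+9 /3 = -38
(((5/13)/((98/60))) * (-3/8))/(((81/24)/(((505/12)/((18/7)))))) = -12625/29484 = -0.43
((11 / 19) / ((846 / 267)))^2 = 958441 / 28708164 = 0.03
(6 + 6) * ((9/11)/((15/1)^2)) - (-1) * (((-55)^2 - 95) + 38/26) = 10480131/3575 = 2931.51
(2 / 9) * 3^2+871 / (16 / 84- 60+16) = -16451 / 920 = -17.88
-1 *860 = -860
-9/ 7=-1.29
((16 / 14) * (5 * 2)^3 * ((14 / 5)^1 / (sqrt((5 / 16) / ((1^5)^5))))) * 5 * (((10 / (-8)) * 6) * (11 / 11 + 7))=-768000 * sqrt(5)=-1717300.21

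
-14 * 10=-140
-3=-3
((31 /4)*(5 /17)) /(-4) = -155 /272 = -0.57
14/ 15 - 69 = -1021/ 15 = -68.07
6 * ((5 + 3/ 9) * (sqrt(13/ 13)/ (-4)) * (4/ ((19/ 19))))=-32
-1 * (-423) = 423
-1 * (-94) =94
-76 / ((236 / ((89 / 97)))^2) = -150499 / 131010916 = -0.00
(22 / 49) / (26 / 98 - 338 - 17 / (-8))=-176 / 131559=-0.00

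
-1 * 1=-1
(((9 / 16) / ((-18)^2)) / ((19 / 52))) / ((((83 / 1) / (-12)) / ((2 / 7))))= -13 / 66234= -0.00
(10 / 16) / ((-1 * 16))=-5 / 128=-0.04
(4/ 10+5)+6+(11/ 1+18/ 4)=269/ 10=26.90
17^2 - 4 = 285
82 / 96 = 41 / 48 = 0.85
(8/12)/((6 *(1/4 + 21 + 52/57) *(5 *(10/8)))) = 304/378975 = 0.00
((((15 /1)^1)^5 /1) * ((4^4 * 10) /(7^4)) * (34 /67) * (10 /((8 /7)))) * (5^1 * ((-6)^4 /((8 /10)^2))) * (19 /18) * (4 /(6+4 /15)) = 26490037500000000 /1080107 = 24525382670.42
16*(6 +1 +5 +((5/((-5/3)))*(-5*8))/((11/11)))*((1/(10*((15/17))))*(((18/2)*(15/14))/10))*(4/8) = 20196/175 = 115.41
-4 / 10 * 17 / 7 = -34 / 35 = -0.97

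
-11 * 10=-110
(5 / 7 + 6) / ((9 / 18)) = 94 / 7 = 13.43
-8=-8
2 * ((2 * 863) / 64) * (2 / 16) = 863 / 128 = 6.74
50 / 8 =6.25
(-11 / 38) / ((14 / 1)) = -11 / 532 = -0.02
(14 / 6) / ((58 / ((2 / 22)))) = 7 / 1914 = 0.00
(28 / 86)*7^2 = 686 / 43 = 15.95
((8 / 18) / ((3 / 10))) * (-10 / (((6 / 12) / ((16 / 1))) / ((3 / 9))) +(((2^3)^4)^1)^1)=478720 / 81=5910.12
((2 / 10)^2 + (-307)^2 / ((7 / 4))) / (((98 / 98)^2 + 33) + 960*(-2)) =-9424907 / 330050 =-28.56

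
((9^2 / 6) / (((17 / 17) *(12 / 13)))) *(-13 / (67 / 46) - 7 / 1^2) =-124839 / 536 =-232.91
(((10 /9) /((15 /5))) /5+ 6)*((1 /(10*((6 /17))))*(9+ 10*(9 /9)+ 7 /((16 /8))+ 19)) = 57851 /810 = 71.42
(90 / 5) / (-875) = -18 / 875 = -0.02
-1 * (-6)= 6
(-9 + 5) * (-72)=288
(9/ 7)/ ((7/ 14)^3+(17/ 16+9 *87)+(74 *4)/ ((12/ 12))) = 48/ 40327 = 0.00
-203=-203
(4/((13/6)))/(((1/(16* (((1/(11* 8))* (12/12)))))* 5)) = 48/715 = 0.07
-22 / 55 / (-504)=1 / 1260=0.00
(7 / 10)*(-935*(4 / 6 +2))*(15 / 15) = -5236 / 3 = -1745.33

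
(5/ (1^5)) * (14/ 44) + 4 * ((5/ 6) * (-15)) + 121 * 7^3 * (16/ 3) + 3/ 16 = 221301.11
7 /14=0.50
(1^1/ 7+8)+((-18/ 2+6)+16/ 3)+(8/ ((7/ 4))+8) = 484/ 21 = 23.05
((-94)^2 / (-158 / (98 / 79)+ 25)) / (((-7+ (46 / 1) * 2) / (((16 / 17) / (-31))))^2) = -13854848 / 1258133199675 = -0.00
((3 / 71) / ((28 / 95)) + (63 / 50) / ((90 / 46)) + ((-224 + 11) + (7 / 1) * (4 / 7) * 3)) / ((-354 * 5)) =49752841 / 439845000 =0.11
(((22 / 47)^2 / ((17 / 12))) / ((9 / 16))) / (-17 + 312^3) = 30976 / 3421601525949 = 0.00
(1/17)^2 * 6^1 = 6/289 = 0.02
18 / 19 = 0.95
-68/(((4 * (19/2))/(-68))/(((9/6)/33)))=1156/209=5.53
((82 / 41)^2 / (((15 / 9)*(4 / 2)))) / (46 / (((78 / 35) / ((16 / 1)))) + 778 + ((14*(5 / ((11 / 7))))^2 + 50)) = 14157 / 37074280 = 0.00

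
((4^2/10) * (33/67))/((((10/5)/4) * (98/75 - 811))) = -0.00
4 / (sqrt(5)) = 4 * sqrt(5) / 5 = 1.79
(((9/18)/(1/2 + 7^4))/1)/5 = 0.00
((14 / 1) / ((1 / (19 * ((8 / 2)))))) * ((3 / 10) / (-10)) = -798 / 25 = -31.92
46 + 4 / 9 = 418 / 9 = 46.44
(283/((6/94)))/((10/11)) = 146311/30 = 4877.03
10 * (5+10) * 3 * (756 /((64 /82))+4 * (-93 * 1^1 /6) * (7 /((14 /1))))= 1687725 /4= 421931.25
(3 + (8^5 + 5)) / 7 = 32776 / 7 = 4682.29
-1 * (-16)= 16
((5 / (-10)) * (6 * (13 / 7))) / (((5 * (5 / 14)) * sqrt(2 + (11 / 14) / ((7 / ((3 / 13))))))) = -546 * sqrt(67106) / 64525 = -2.19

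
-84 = -84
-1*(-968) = 968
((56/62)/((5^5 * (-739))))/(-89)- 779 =-4963449621847/6371565625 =-779.00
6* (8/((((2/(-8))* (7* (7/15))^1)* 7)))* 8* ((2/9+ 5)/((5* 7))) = -10.02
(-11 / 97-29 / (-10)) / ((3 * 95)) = 901 / 92150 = 0.01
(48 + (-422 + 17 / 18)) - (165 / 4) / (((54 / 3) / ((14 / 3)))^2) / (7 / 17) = -369155 / 972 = -379.79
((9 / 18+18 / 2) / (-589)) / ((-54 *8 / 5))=5 / 26784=0.00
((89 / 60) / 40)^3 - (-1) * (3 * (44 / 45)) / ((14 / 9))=182481734783 / 96768000000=1.89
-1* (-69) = 69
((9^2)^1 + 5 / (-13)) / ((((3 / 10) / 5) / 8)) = 419200 / 39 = 10748.72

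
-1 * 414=-414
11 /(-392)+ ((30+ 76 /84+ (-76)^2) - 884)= 5789303 /1176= 4922.88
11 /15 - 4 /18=23 /45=0.51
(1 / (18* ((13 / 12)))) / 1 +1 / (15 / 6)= 88 / 195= 0.45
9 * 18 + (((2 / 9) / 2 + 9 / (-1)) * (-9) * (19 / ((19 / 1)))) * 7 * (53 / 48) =2341 / 3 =780.33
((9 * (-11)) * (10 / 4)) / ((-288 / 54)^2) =-4455 / 512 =-8.70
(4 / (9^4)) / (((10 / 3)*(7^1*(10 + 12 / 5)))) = 1 / 474579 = 0.00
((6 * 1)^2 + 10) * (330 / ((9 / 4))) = 20240 / 3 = 6746.67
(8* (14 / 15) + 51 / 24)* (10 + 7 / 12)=146177 / 1440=101.51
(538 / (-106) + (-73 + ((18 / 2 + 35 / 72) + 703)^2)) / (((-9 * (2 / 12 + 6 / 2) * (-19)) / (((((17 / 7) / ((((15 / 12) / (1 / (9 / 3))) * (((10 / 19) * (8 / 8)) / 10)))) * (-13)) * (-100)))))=154095212351405 / 10277442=14993537.53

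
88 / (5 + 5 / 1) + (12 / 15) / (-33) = 1448 / 165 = 8.78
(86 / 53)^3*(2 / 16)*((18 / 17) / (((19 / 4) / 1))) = 5724504 / 48087271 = 0.12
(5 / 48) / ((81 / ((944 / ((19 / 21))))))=1.34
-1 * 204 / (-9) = 22.67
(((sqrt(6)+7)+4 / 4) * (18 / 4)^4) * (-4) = -13122-6561 * sqrt(6) / 4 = -17139.78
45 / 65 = 9 / 13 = 0.69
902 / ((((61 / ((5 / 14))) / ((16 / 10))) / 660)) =2381280 / 427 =5576.77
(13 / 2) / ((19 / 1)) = 13 / 38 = 0.34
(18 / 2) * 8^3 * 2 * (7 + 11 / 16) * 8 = 566784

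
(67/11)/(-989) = -67/10879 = -0.01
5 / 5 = 1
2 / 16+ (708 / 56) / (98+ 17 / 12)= 0.25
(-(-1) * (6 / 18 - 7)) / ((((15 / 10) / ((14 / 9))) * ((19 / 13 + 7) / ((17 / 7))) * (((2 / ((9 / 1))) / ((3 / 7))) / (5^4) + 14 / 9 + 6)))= -552500 / 2103981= -0.26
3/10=0.30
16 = 16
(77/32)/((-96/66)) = -1.65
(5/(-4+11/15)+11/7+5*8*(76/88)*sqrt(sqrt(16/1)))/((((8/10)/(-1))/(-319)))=2701495/98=27566.28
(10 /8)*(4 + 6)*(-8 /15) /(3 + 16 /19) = -380 /219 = -1.74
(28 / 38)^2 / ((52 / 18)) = 0.19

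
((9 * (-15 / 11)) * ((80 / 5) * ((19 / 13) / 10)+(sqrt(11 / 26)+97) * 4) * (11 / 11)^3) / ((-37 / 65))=1350 * sqrt(286) / 407+3425220 / 407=8471.87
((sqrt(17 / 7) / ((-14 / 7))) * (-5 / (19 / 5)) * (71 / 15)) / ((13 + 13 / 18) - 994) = -213 * sqrt(119) / 469357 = -0.00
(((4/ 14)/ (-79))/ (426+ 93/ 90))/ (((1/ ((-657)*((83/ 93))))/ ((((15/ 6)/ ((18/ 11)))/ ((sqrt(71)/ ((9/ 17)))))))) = 14996025*sqrt(71)/ 265080100411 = 0.00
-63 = -63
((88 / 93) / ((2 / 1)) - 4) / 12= -82 / 279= -0.29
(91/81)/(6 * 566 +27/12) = 364/1101033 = 0.00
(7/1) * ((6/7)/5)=6/5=1.20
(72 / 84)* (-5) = -30 / 7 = -4.29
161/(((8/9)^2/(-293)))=-3821013/64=-59703.33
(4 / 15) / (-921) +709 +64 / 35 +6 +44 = 73575899 / 96705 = 760.83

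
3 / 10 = 0.30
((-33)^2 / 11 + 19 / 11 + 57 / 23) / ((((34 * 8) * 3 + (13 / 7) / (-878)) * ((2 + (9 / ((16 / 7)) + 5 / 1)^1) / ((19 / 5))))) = 6969339232 / 158603264875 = 0.04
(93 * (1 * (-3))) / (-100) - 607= -60421 / 100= -604.21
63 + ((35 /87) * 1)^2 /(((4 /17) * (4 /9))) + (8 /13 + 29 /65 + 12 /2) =62632249 /874640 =71.61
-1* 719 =-719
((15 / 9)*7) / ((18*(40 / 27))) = 7 / 16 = 0.44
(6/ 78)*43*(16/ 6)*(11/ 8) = 473/ 39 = 12.13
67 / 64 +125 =8067 / 64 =126.05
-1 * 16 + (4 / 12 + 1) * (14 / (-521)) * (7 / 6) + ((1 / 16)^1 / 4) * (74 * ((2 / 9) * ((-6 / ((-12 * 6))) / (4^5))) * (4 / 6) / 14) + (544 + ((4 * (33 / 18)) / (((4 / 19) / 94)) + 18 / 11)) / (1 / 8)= 6504520214854735 / 212957724672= 30543.72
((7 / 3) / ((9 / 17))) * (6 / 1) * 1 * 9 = 238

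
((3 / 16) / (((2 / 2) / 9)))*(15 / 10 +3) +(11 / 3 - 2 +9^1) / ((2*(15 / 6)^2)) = 20273 / 2400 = 8.45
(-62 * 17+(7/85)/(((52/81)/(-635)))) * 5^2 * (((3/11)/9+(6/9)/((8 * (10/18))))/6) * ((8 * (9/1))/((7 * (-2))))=5018725/1144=4387.00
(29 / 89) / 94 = 29 / 8366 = 0.00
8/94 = 4/47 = 0.09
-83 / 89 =-0.93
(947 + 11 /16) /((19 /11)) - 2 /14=548.52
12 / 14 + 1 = 13 / 7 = 1.86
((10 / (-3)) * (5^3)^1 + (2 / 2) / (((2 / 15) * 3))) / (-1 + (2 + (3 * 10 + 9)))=-497 / 48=-10.35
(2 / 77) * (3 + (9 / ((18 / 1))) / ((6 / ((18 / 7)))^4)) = 1317 / 16807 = 0.08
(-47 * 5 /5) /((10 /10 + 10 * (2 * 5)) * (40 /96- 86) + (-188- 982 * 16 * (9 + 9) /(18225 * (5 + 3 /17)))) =0.01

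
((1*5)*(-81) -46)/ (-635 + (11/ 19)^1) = 209/ 294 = 0.71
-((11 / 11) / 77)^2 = -1 / 5929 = -0.00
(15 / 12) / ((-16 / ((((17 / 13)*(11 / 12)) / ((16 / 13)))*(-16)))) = 935 / 768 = 1.22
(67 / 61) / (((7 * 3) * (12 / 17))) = 1139 / 15372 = 0.07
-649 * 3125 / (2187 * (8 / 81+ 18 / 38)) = -38534375 / 23787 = -1619.98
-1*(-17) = 17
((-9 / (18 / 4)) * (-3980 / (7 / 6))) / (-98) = -23880 / 343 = -69.62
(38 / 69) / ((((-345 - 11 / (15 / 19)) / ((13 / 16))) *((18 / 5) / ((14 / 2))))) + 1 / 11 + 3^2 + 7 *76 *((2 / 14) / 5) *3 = 53635701089 / 980749440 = 54.69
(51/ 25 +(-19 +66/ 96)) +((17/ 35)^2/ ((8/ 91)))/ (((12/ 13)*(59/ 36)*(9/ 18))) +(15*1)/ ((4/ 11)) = 188495/ 6608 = 28.53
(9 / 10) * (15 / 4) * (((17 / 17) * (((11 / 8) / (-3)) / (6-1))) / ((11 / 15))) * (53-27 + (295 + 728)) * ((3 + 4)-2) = -141615 / 64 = -2212.73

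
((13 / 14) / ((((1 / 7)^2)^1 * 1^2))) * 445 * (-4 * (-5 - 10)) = 1214850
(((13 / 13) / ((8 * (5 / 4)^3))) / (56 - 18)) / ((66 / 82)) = 164 / 78375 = 0.00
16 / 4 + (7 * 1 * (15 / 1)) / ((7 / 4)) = 64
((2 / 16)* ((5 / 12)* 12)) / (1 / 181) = 905 / 8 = 113.12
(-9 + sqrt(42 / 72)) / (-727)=9 / 727-sqrt(21) / 4362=0.01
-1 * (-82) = 82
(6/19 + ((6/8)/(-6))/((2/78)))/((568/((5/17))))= -3465/1467712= -0.00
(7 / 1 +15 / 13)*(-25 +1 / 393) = -1041344 / 5109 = -203.83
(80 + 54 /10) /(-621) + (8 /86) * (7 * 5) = 416339 /133515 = 3.12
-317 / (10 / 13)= -4121 / 10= -412.10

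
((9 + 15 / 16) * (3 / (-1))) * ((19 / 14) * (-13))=117819 / 224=525.98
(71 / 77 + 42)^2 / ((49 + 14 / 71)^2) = 0.76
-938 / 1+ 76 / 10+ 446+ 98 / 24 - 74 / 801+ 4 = -7632073 / 16020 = -476.41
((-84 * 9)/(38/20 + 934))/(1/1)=-0.81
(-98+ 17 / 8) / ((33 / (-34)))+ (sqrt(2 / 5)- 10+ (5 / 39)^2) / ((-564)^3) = 296503323364363 / 3001644195264- sqrt(10) / 897030720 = 98.78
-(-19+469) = -450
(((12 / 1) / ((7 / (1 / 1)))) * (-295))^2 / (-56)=-1566450 / 343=-4566.91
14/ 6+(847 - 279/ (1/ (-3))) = 1686.33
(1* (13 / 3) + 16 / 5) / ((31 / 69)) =2599 / 155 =16.77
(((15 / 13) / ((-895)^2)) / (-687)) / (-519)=1 / 247526817915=0.00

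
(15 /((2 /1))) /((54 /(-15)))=-25 /12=-2.08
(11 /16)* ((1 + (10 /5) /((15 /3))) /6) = 77 /480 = 0.16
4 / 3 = 1.33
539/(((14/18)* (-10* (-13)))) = 693/130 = 5.33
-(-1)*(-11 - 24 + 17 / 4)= -123 / 4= -30.75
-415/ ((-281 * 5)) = 83/ 281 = 0.30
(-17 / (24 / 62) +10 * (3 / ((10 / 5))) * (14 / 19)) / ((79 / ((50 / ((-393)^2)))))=-187325 / 1390967694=-0.00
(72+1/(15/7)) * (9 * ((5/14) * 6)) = 9783/7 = 1397.57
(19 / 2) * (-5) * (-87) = 8265 / 2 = 4132.50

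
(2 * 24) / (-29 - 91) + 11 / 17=0.25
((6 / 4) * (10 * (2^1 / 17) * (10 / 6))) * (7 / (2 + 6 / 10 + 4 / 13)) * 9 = 3250 / 51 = 63.73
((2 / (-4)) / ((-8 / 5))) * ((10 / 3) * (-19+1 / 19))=-375 / 19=-19.74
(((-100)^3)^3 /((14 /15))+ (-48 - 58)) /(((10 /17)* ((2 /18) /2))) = -1147500000000000113526 /35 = -32785714285714288957.89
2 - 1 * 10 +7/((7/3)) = -5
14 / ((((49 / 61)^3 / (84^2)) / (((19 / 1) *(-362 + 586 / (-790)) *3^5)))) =-6177866131846944 / 19355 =-319187090253.01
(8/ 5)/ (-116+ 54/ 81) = -12/ 865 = -0.01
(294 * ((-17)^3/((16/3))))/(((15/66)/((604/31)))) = -3598777413/155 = -23217918.79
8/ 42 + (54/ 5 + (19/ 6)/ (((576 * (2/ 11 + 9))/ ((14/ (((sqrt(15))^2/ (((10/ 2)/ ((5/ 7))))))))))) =201476999/ 18325440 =10.99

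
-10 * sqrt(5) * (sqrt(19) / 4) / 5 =-sqrt(95) / 2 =-4.87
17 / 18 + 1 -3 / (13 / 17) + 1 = -229 / 234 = -0.98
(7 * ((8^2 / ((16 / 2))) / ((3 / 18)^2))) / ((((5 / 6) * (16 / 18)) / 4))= 54432 / 5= 10886.40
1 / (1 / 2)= 2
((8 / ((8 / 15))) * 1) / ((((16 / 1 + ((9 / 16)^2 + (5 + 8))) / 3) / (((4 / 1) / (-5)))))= -9216 / 7505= -1.23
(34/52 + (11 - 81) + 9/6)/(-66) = 147/143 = 1.03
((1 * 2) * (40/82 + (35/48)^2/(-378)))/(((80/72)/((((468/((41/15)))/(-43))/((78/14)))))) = -17368015/27756672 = -0.63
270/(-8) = -135/4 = -33.75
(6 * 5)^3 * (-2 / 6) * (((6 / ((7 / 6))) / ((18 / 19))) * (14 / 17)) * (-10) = 6840000 / 17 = 402352.94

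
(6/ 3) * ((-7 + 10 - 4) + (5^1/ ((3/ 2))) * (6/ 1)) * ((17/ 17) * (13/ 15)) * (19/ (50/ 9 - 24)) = -14079/ 415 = -33.93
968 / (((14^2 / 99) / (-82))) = -1964556 / 49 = -40092.98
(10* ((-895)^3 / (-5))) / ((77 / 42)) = 8603008500 / 11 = 782091681.82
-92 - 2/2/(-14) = -1287/14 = -91.93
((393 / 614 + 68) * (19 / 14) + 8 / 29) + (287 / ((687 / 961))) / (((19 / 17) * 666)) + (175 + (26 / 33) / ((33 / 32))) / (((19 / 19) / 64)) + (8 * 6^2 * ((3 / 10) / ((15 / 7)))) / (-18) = 37171610391195195709 / 3277738899180900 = 11340.63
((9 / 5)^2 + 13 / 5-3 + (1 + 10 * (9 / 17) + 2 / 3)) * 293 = 3661328 / 1275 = 2871.63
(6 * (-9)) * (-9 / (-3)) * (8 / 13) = -1296 / 13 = -99.69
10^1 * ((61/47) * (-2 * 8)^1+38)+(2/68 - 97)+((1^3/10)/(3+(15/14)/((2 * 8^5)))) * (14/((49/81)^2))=27531970693377/359213948590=76.65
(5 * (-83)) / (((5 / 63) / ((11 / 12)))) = -19173 / 4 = -4793.25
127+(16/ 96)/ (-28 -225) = 192785/ 1518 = 127.00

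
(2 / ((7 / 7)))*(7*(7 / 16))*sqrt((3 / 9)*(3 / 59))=49*sqrt(59) / 472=0.80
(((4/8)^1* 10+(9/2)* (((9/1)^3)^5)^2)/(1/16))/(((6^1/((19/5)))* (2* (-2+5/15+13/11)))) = -79737768715681678810387828853171/40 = -1993444217892041970259696000000.00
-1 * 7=-7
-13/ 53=-0.25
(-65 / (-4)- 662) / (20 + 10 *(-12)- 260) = 287 / 160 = 1.79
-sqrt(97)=-9.85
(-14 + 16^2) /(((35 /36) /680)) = 1184832 /7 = 169261.71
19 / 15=1.27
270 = 270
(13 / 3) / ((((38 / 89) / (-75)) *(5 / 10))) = -1522.37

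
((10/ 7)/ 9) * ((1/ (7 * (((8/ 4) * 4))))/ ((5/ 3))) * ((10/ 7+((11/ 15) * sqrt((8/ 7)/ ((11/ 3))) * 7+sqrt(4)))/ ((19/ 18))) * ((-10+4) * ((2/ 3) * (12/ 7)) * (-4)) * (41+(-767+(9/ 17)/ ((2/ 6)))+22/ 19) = -201.18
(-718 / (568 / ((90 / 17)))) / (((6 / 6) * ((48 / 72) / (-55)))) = 2665575 / 4828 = 552.11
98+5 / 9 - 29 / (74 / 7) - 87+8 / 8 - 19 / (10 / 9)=-12134 / 1665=-7.29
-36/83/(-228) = 3/1577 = 0.00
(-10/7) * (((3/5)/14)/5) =-3/245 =-0.01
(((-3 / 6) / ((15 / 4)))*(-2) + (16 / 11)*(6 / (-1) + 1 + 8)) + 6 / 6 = 929 / 165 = 5.63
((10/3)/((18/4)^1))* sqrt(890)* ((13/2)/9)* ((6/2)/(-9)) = -130* sqrt(890)/729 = -5.32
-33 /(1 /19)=-627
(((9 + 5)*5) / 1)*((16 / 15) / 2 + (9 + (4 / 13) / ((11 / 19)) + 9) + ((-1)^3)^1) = 542486 / 429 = 1264.54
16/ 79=0.20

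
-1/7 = -0.14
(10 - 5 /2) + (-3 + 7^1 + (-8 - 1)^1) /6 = 20 /3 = 6.67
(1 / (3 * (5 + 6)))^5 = 1 / 39135393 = 0.00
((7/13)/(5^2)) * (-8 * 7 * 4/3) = -1568/975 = -1.61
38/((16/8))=19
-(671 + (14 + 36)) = -721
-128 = -128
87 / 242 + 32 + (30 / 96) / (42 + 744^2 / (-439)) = 33522553909 / 1035949728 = 32.36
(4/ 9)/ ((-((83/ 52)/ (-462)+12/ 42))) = -32032/ 20343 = -1.57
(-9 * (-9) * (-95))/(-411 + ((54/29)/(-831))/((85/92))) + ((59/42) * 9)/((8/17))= 45.59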